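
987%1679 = 987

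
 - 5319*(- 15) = 79785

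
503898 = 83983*6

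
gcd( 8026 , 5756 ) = 2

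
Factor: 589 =19^1*31^1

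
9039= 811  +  8228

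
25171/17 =25171/17 = 1480.65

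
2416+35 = 2451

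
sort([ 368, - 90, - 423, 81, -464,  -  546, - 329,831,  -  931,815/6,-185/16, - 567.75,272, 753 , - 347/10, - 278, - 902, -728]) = [ -931,  -  902,-728, - 567.75, - 546, - 464, - 423,  -  329,  -  278,-90, - 347/10, - 185/16,81,  815/6, 272, 368, 753,831 ]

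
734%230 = 44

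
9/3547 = 9/3547 = 0.00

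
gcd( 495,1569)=3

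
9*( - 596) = -5364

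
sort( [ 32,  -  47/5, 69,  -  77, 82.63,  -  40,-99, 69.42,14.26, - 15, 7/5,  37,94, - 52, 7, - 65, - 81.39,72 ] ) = [ - 99, - 81.39, - 77, - 65,- 52 ,  -  40, - 15,-47/5, 7/5,7,14.26, 32 , 37  ,  69,  69.42, 72,82.63,94]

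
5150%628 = 126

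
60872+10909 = 71781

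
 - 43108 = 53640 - 96748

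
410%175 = 60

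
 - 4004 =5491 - 9495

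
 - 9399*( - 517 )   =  4859283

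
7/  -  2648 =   -  7/2648 = - 0.00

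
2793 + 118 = 2911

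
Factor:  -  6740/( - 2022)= 10/3= 2^1 * 3^( - 1)*5^1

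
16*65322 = 1045152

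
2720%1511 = 1209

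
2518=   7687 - 5169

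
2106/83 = 25 + 31/83 = 25.37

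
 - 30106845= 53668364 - 83775209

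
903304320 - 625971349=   277332971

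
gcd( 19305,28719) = 9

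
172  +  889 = 1061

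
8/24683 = 8/24683 = 0.00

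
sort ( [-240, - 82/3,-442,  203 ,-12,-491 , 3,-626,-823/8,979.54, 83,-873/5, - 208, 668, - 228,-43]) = [-626, - 491,-442, - 240,  -  228,-208, - 873/5 ,-823/8, - 43, - 82/3, - 12 , 3 , 83,203, 668,979.54 ] 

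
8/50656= 1/6332=0.00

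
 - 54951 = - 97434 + 42483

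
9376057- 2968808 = 6407249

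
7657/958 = 7 + 951/958 = 7.99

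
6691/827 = 8 + 75/827 = 8.09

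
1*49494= 49494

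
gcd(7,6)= 1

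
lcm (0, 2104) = 0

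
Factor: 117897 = 3^1*13^1*3023^1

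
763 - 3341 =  - 2578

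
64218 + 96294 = 160512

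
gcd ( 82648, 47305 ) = 1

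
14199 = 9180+5019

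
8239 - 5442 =2797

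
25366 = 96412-71046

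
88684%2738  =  1068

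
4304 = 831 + 3473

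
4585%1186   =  1027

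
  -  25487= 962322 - 987809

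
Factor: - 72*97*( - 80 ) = 558720 = 2^7*3^2*5^1  *  97^1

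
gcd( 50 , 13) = 1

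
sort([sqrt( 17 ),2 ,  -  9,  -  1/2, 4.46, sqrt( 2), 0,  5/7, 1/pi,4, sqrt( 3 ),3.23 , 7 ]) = [ - 9,- 1/2,0, 1/pi , 5/7, sqrt( 2), sqrt( 3),2 , 3.23, 4, sqrt( 17), 4.46, 7]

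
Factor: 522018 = 2^1*3^3*7^1*1381^1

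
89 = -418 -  - 507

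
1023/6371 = 1023/6371 = 0.16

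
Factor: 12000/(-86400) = -5/36=- 2^(-2)*3^ (-2)*5^1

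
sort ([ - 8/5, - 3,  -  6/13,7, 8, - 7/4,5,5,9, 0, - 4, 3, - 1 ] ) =[-4 , - 3, - 7/4,- 8/5, - 1, - 6/13, 0,3, 5,5, 7,8, 9 ] 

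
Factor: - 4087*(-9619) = 39312853 = 61^1*67^1*9619^1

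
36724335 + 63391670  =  100116005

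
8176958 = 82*99719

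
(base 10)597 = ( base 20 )19H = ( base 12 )419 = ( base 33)i3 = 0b1001010101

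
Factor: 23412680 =2^3*5^1*585317^1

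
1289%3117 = 1289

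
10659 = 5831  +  4828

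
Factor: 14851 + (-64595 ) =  - 49744 = - 2^4*3109^1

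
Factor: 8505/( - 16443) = -3^1*5^1*29^( - 1 )  =  -15/29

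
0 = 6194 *0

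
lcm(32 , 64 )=64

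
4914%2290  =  334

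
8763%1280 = 1083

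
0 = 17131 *0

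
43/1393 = 43/1393 = 0.03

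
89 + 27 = 116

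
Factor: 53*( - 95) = -5035 = - 5^1*19^1*53^1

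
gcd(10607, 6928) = 1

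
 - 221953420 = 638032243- 859985663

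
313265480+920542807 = 1233808287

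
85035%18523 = 10943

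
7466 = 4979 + 2487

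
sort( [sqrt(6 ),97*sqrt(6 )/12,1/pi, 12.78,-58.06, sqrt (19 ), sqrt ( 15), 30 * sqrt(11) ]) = [ - 58.06, 1/pi, sqrt(6 ), sqrt(15 ),sqrt( 19 ) , 12.78, 97*sqrt( 6)/12, 30*sqrt(11)] 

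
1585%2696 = 1585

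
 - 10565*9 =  - 95085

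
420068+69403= 489471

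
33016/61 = 33016/61 = 541.25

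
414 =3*138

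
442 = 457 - 15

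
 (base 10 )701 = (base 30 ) NB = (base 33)l8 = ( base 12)4a5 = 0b1010111101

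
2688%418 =180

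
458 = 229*2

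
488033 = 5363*91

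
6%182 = 6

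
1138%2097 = 1138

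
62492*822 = 51368424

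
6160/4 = 1540 = 1540.00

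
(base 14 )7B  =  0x6D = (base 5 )414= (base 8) 155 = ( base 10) 109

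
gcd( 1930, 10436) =2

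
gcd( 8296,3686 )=2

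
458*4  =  1832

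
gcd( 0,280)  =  280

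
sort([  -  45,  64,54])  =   [-45,54 , 64 ] 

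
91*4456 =405496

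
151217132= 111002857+40214275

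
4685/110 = 937/22 = 42.59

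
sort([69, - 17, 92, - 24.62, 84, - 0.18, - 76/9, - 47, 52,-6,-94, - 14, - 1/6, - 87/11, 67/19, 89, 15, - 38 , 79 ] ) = [ - 94, - 47, - 38, - 24.62, - 17,  -  14,-76/9,-87/11, - 6 ,- 0.18, - 1/6, 67/19,15, 52,69 , 79, 84, 89, 92]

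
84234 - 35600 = 48634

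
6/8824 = 3/4412 = 0.00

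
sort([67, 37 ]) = [37,67]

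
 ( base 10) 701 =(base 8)1275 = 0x2bd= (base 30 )NB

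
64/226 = 32/113 = 0.28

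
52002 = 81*642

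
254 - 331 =-77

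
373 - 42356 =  - 41983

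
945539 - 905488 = 40051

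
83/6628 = 83/6628 = 0.01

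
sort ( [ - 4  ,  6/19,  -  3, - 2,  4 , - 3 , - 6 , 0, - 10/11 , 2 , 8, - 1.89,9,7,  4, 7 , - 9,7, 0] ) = [ - 9 , - 6, - 4 , - 3,-3, - 2 , - 1.89  , - 10/11, 0, 0,6/19,2, 4 , 4,7,7, 7,8,9 ]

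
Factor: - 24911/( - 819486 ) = 29/954 = 2^ ( - 1)*3^( - 2)*29^1*53^(  -  1 )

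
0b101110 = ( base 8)56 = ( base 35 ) 1b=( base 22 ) 22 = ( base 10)46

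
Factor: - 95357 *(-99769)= 9513672533 = 19^1*59^1*89^1 * 167^1 * 571^1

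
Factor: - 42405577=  - 839^1*50543^1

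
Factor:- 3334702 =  - 2^1 * 7^1*313^1*761^1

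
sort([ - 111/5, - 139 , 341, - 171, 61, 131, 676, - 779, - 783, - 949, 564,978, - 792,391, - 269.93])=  [  -  949, - 792, - 783, - 779, - 269.93, - 171, - 139, - 111/5, 61, 131, 341,391 , 564, 676,978] 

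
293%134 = 25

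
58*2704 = 156832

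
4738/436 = 2369/218 = 10.87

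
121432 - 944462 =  - 823030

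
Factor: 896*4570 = 2^8 * 5^1*7^1* 457^1 =4094720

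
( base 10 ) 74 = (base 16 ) 4A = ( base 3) 2202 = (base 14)54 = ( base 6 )202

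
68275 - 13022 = 55253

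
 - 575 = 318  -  893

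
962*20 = 19240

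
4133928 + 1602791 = 5736719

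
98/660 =49/330 = 0.15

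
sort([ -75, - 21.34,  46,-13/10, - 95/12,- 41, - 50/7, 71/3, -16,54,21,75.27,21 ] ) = [-75, - 41,-21.34,- 16, - 95/12,-50/7,-13/10,21, 21, 71/3, 46, 54,75.27]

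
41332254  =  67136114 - 25803860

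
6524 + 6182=12706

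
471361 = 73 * 6457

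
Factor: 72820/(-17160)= - 2^( -1 )*3^(-1)*13^(  -  1)*331^1=- 331/78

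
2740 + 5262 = 8002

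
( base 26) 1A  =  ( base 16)24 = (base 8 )44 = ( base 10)36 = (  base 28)18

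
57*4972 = 283404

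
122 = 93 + 29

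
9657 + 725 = 10382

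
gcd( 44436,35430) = 6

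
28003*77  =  2156231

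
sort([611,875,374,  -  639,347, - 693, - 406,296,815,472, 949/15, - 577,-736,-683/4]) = [ - 736, - 693,-639 , - 577, - 406,-683/4, 949/15,  296, 347, 374,472,611,  815 , 875]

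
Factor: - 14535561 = -3^1 * 17^1 * 37^1 * 7703^1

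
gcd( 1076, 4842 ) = 538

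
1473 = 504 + 969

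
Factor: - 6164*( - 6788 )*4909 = 205398607888 = 2^4*23^1*67^1*1697^1*4909^1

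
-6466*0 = 0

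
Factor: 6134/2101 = 2^1*11^ ( - 1 )*191^(-1) * 3067^1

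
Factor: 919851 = 3^1 * 29^1 * 97^1*109^1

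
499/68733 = 499/68733 = 0.01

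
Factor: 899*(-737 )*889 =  - 7^1*11^1*29^1*31^1*67^1*127^1 =- 589018507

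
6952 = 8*869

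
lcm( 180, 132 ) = 1980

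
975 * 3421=3335475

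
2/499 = 2/499 = 0.00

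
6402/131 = 48 + 114/131 = 48.87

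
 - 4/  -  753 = 4/753 = 0.01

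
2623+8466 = 11089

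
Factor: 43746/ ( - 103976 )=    - 69/164=-2^ (- 2 )*3^1 * 23^1 * 41^ (- 1)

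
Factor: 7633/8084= 2^( - 2 )*17^1*43^( - 1 )*47^(  -  1 )*449^1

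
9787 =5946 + 3841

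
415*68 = 28220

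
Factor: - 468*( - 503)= 2^2*3^2*13^1 * 503^1 = 235404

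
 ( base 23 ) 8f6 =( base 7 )16235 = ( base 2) 1000111100111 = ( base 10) 4583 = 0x11E7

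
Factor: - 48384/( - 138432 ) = 2^2*3^2 * 103^(-1 )  =  36/103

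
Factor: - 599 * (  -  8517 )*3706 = 2^1 * 3^1 * 17^2*109^1*167^1*599^1   =  18906837198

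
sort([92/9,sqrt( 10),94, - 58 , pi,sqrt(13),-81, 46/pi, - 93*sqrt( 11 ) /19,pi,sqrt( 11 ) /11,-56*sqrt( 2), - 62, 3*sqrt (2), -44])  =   [ - 81,-56*sqrt(2 ), - 62, - 58, - 44, - 93*sqrt(11 ) /19,sqrt(11)/11, pi,pi, sqrt(10 ),sqrt ( 13 ),3*sqrt( 2 ),92/9,46/pi, 94 ] 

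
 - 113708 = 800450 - 914158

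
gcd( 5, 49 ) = 1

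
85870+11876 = 97746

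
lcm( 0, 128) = 0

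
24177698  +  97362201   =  121539899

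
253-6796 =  - 6543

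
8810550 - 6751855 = 2058695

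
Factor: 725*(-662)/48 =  - 239975/24= - 2^(-3)*3^( - 1)*5^2*29^1*331^1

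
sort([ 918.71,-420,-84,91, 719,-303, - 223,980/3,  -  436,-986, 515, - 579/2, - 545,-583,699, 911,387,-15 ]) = [  -  986,-583, - 545,  -  436, - 420, - 303,-579/2, - 223,-84,-15, 91, 980/3, 387, 515,699, 719, 911,918.71]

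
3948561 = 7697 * 513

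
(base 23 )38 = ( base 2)1001101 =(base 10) 77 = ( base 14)57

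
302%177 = 125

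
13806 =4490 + 9316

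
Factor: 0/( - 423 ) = 0 = 0^1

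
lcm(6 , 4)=12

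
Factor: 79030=2^1  *5^1*7^1*1129^1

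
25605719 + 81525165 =107130884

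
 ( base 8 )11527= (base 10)4951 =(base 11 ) 37a1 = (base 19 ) ddb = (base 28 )68N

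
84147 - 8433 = 75714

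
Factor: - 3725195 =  - 5^1*23^1*29^1*1117^1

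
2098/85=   2098/85 = 24.68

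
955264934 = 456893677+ 498371257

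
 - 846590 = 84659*(-10 ) 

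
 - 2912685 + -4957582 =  - 7870267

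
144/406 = 72/203 = 0.35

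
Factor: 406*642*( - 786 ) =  - 204872472 = - 2^3*3^2*7^1*29^1 * 107^1 *131^1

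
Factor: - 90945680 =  - 2^4*5^1*7^1*23^2 * 307^1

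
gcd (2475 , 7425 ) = 2475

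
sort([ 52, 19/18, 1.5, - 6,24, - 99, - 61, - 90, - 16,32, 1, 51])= [ - 99, - 90 , - 61, - 16, - 6, 1,19/18,1.5, 24, 32,51,52]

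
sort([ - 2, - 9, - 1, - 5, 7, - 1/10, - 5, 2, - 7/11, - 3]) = [ - 9, - 5, -5, - 3, - 2, - 1, - 7/11, - 1/10, 2, 7]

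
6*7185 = 43110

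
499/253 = 499/253 = 1.97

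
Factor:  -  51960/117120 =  - 2^( - 4 ) * 61^( - 1)*433^1 =- 433/976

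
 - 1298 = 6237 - 7535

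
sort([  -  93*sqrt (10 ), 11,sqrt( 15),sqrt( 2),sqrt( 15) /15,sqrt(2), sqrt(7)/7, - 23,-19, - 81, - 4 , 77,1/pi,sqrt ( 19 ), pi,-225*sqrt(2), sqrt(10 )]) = [ - 225 * sqrt (2 ), - 93*sqrt( 10), - 81, - 23 , - 19, - 4,sqrt(15 )/15, 1/pi,sqrt ( 7 )/7, sqrt( 2 ), sqrt( 2),  pi,sqrt( 10 ),sqrt( 15) , sqrt( 19), 11,77]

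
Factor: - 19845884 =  - 2^2*4961471^1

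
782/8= 97 + 3/4 = 97.75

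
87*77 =6699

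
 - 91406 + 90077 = - 1329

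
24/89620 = 6/22405 = 0.00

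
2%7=2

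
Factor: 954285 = 3^1*5^1*113^1*563^1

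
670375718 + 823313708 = 1493689426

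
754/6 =377/3  =  125.67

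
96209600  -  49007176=47202424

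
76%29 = 18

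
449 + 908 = 1357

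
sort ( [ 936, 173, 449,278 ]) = [ 173,278,449, 936] 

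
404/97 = 4+16/97=4.16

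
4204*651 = 2736804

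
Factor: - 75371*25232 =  - 2^4*19^1*23^1*29^1 * 83^1*113^1 = - 1901761072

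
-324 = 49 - 373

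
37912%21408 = 16504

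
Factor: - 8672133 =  - 3^1*2890711^1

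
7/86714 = 7/86714 = 0.00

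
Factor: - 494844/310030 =  -  822/515= - 2^1*3^1 * 5^( - 1) * 103^( - 1 )* 137^1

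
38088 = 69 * 552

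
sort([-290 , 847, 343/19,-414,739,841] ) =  [-414,-290,343/19, 739, 841,847]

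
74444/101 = 737+7/101 = 737.07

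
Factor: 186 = 2^1 * 3^1 * 31^1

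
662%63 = 32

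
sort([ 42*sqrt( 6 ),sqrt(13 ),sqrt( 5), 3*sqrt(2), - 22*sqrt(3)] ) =[ - 22*sqrt( 3),sqrt( 5) , sqrt(13 ), 3 * sqrt(2), 42* sqrt(6)]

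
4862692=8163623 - 3300931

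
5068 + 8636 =13704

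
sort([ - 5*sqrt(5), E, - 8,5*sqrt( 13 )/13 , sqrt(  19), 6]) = [ - 5*sqrt ( 5), - 8,  5*sqrt(13) /13 , E,sqrt( 19), 6] 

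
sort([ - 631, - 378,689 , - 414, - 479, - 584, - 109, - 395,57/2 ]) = [ -631, - 584,-479, - 414, - 395  , - 378, - 109,57/2,689] 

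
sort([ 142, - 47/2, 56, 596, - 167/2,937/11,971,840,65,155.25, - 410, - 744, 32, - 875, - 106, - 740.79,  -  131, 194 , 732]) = [ - 875, - 744,- 740.79, - 410,- 131,-106, - 167/2, - 47/2, 32, 56, 65,937/11, 142, 155.25 , 194,596,732, 840,971]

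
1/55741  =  1/55741 =0.00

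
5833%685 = 353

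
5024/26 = 2512/13 = 193.23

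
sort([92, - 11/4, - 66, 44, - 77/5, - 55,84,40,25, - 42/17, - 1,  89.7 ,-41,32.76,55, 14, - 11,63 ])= [ - 66,  -  55, - 41,  -  77/5 , - 11,  -  11/4,  -  42/17,-1, 14, 25, 32.76, 40, 44 , 55, 63, 84, 89.7,92] 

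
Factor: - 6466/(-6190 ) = 5^( - 1)*53^1*61^1*619^( - 1 ) = 3233/3095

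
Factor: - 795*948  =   - 753660 = - 2^2*3^2 * 5^1  *  53^1*79^1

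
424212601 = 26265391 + 397947210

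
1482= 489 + 993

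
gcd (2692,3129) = 1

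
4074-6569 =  - 2495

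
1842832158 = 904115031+938717127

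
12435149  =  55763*223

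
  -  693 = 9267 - 9960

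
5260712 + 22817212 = 28077924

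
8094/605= 8094/605 = 13.38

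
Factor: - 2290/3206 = -5^1*7^(-1 )=- 5/7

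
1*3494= 3494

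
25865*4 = 103460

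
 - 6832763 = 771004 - 7603767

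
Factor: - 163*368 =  - 59984 = -2^4*23^1*163^1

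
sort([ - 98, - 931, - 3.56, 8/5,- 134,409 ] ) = [ - 931, - 134,  -  98, - 3.56,8/5,409]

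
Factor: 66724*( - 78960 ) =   -  2^6*3^1*5^1*7^2*47^1*2383^1= -  5268527040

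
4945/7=4945/7 = 706.43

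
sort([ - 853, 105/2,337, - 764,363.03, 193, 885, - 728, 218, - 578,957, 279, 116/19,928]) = [ - 853, - 764, - 728,- 578, 116/19, 105/2, 193, 218, 279 , 337, 363.03,  885,928,  957 ] 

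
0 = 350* 0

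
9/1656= 1/184=   0.01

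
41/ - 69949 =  - 1 + 69908/69949 = -0.00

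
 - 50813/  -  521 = 50813/521= 97.53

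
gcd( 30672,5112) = 5112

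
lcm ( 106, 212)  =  212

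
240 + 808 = 1048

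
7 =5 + 2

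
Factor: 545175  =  3^2*5^2 * 2423^1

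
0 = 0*216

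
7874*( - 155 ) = - 1220470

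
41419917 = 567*73051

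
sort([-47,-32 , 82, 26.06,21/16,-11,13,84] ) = [ - 47, - 32, - 11, 21/16,13 , 26.06, 82,84 ]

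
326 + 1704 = 2030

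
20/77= 20/77  =  0.26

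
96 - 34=62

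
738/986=369/493 = 0.75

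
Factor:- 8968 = - 2^3*19^1* 59^1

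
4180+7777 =11957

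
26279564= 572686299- 546406735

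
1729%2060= 1729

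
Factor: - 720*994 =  - 715680  =  -  2^5*3^2*5^1* 7^1*71^1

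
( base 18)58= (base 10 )98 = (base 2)1100010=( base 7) 200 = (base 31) 35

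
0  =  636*0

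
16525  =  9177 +7348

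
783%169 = 107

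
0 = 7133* 0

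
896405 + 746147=1642552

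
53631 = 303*177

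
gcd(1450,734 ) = 2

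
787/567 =787/567 =1.39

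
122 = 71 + 51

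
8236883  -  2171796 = 6065087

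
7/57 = 7/57 = 0.12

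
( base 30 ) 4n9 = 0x10CB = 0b1000011001011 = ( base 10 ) 4299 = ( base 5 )114144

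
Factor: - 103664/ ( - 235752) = 2^1*3^(  -  1 )* 31^1*47^(-1 ) = 62/141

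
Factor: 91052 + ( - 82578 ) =2^1 * 19^1 * 223^1 = 8474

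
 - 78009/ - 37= 2108 + 13/37 = 2108.35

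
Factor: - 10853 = - 10853^1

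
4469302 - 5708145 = - 1238843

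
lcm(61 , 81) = 4941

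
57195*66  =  3774870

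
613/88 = 6 + 85/88 = 6.97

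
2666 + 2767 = 5433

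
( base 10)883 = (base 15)3dd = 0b1101110011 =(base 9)1181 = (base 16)373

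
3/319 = 3/319  =  0.01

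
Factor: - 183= - 3^1 * 61^1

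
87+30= 117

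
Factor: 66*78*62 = 319176 = 2^3 * 3^2*11^1*13^1*31^1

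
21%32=21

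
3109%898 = 415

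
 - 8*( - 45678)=365424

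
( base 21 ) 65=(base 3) 11212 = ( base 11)10a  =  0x83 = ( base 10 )131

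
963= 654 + 309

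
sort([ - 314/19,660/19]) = [- 314/19,660/19]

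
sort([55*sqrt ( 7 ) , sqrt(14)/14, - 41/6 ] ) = [ - 41/6,  sqrt( 14 ) /14,55*sqrt( 7 ) ]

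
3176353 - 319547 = 2856806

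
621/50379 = 207/16793 = 0.01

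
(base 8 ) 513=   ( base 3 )110021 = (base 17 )128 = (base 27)c7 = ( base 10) 331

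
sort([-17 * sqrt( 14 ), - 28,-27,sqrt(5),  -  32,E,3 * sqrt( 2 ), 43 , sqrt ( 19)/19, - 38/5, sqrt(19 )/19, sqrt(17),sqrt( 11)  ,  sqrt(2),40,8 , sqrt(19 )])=[ - 17*sqrt( 14 ), - 32 ,-28, - 27,-38/5,sqrt(19 ) /19,sqrt( 19 )/19,sqrt( 2 ), sqrt( 5 ),E,sqrt( 11),sqrt( 17),3 * sqrt( 2 ), sqrt( 19 ),8,40,43]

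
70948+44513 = 115461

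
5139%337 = 84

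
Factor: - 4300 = -2^2*5^2*43^1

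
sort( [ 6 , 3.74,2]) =[ 2, 3.74 , 6 ] 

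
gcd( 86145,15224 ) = 1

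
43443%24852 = 18591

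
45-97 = -52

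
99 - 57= 42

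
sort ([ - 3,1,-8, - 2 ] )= [ - 8, - 3,-2,1]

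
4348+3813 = 8161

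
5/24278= 5/24278 = 0.00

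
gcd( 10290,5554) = 2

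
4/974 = 2/487  =  0.00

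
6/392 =3/196 = 0.02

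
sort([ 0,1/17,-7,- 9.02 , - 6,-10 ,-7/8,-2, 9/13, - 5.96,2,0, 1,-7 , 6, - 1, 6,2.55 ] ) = [ - 10,  -  9.02,-7,-7, - 6, - 5.96 , - 2, - 1, - 7/8,0,0,1/17, 9/13, 1, 2,  2.55,6,6 ] 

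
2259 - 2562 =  - 303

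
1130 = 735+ 395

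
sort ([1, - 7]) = [ - 7,1]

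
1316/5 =1316/5 = 263.20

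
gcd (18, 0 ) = 18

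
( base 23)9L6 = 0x1482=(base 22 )AIE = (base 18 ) G3C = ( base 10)5250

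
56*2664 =149184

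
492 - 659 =-167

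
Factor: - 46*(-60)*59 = 2^3*3^1*5^1 * 23^1*59^1 = 162840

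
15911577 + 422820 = 16334397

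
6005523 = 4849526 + 1155997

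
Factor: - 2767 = -2767^1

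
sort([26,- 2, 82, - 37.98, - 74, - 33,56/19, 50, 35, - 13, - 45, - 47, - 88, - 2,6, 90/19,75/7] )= [ -88,- 74, - 47, - 45, - 37.98, - 33 , - 13,  -  2, - 2,56/19, 90/19,6,75/7,26, 35, 50,82]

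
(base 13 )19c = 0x12A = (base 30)9s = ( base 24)ca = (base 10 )298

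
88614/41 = 88614/41 = 2161.32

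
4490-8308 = -3818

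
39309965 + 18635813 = 57945778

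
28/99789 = 28/99789 = 0.00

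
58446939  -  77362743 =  - 18915804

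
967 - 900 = 67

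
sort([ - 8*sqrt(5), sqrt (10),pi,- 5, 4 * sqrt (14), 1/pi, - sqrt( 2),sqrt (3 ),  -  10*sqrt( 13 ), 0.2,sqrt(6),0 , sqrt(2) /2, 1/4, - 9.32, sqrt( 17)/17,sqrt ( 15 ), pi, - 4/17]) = [ - 10*sqrt( 13 ), - 8*sqrt( 5),-9.32, - 5, - sqrt( 2), - 4/17 , 0,0.2 , sqrt( 17) /17 , 1/4, 1/pi , sqrt( 2) /2, sqrt( 3 ), sqrt (6),pi, pi, sqrt(10 ) , sqrt( 15),4*sqrt( 14)]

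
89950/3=89950/3=29983.33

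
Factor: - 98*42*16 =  - 2^6*3^1*7^3 = - 65856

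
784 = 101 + 683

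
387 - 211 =176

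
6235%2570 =1095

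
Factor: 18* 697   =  12546 = 2^1*3^2 * 17^1 * 41^1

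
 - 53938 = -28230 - 25708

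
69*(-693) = -47817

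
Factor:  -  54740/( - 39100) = 5^(  -  1) * 7^1 = 7/5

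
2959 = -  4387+7346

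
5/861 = 5/861 = 0.01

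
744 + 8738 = 9482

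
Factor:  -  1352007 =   -  3^2*150223^1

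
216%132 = 84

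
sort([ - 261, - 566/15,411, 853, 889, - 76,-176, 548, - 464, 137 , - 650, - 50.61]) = [ - 650,-464, - 261, - 176,-76,  -  50.61, -566/15,137, 411,548, 853 , 889]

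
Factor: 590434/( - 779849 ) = -2^1*7^( - 1 )*13^1*37^( - 1 )*3011^(-1)* 22709^1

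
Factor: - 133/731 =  - 7^1*17^( - 1)* 19^1* 43^( - 1)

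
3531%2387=1144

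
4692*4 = 18768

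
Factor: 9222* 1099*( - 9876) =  - 100093042728= -2^3*3^2* 7^1*29^1*53^1*  157^1*823^1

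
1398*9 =12582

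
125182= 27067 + 98115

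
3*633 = 1899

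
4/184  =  1/46 = 0.02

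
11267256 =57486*196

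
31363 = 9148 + 22215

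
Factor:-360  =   - 2^3*3^2*5^1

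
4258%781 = 353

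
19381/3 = 6460 + 1/3 = 6460.33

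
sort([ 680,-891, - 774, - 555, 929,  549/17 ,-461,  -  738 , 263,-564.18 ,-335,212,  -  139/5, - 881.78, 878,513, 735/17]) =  [-891, - 881.78, - 774,-738,-564.18,-555,-461, - 335 ,- 139/5, 549/17,735/17,212, 263,513, 680,878, 929]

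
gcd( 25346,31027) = 437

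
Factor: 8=2^3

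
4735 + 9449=14184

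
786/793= 786/793 = 0.99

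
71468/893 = 80 + 28/893 = 80.03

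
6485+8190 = 14675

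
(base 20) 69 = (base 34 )3r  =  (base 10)129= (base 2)10000001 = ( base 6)333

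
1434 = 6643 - 5209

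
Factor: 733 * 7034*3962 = 20427762964 = 2^2* 7^1*283^1*733^1 * 3517^1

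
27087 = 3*9029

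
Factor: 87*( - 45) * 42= -2^1*3^4*5^1*7^1*29^1 = - 164430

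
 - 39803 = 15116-54919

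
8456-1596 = 6860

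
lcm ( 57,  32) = 1824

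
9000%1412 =528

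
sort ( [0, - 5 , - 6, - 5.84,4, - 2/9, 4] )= [- 6,-5.84 , - 5, - 2/9, 0, 4,  4 ] 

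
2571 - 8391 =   -  5820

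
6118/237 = 6118/237 = 25.81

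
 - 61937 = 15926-77863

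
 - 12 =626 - 638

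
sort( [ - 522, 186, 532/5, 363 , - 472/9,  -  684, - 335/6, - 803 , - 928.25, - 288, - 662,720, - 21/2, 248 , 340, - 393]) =[ - 928.25, - 803,- 684, - 662,  -  522, - 393, - 288, - 335/6, - 472/9, - 21/2,532/5,186 , 248, 340, 363, 720]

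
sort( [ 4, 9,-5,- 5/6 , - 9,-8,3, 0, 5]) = [ - 9,  -  8, - 5,-5/6,0,3, 4,5, 9]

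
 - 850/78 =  - 425/39 = - 10.90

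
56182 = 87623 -31441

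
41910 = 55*762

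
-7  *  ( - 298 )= 2086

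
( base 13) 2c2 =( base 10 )496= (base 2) 111110000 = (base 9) 611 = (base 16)1f0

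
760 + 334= 1094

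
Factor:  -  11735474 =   -  2^1*17^1 * 23^1 * 43^1 * 349^1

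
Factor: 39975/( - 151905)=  - 5/19 = - 5^1*19^(- 1)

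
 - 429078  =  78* ( - 5501 ) 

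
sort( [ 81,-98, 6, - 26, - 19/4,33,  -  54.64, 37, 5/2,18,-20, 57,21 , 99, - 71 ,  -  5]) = [-98,-71,- 54.64 , - 26 , - 20 , - 5,  -  19/4,5/2,6, 18,21, 33, 37,57,81,99] 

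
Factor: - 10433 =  - 10433^1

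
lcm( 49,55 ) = 2695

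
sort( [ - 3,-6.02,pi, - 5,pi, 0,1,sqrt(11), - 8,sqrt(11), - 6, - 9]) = [ - 9, - 8, -6.02,  -  6, - 5, - 3,0,1,pi,pi,sqrt ( 11 ),sqrt(11 ) ] 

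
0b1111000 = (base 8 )170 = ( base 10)120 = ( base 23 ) 55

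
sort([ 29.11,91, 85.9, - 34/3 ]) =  [  -  34/3,29.11,85.9,  91] 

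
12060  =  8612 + 3448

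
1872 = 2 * 936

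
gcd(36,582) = 6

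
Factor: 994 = 2^1*7^1*  71^1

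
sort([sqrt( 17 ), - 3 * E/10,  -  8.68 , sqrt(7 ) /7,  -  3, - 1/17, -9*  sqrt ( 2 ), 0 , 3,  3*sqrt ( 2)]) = [ - 9*sqrt ( 2 ), - 8.68 , - 3,  -  3*E/10, - 1/17,0, sqrt ( 7) /7, 3,sqrt ( 17) , 3*sqrt ( 2) ] 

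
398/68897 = 398/68897 = 0.01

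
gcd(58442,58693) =1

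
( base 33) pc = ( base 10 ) 837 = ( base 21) 1ii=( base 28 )11P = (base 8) 1505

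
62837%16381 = 13694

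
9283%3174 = 2935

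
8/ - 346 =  - 4/173 = -  0.02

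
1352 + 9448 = 10800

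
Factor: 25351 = 101^1*251^1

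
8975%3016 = 2943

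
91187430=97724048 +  - 6536618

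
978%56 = 26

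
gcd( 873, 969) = 3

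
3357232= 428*7844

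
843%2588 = 843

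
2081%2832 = 2081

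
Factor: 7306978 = 2^1*7^2*74561^1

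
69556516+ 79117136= 148673652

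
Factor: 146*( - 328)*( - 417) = 19969296= 2^4*3^1 * 41^1 *73^1*139^1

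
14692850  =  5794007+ 8898843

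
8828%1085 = 148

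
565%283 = 282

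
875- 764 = 111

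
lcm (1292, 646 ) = 1292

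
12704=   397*32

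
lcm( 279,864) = 26784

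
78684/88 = 894 + 3/22 = 894.14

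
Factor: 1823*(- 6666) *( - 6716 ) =81613624488 =2^3*3^1*11^1*23^1 *73^1*101^1*1823^1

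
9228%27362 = 9228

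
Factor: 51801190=2^1*5^1*7^1*499^1*1483^1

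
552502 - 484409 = 68093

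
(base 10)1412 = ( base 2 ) 10110000100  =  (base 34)17i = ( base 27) 1P8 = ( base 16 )584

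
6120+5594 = 11714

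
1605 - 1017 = 588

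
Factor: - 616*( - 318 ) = 2^4*3^1*7^1 * 11^1*53^1 = 195888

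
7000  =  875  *8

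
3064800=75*40864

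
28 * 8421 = 235788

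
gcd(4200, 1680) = 840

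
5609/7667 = 5609/7667= 0.73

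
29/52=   29/52=0.56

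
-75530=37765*( - 2)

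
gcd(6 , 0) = 6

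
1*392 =392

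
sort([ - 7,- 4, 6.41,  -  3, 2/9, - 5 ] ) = [-7, - 5, - 4, - 3,2/9,  6.41 ] 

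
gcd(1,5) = 1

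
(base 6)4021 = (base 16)36D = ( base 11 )728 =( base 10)877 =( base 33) qj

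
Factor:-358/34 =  - 17^( - 1) * 179^1 = -  179/17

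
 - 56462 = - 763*74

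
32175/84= 10725/28 = 383.04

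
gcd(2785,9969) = 1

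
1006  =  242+764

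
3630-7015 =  - 3385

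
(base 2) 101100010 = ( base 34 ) ae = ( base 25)e4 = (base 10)354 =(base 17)13E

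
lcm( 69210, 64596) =968940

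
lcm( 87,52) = 4524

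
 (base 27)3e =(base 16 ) 5F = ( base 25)3K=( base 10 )95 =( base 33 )2T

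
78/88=39/44 =0.89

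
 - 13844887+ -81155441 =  - 95000328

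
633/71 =8 + 65/71  =  8.92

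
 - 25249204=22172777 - 47421981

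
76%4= 0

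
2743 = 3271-528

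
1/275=1/275 = 0.00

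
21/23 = 21/23  =  0.91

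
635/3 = 211 + 2/3= 211.67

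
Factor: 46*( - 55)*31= - 2^1*5^1*11^1*23^1*31^1 = - 78430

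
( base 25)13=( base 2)11100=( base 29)S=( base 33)S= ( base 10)28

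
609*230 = 140070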